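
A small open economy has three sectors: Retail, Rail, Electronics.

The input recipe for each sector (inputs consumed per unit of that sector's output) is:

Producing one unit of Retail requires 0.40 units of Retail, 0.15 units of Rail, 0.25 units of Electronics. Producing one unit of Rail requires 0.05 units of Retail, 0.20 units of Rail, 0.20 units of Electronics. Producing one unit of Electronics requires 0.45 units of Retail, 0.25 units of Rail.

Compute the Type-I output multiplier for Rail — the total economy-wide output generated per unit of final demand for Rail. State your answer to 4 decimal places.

m_2 = 2.2627

I − A =
  [   0.60    -0.05    -0.45]
  [  -0.15     0.80    -0.25]
  [  -0.25    -0.20     1.00]
Cofactors of I−A, C_ij = (−1)^(i+j)·(minor ij) (rows/columns in the sector order above):
  C_11 = (0.80)(1.00) − (-0.25)(-0.20) = 0.7500
  C_12 = −[(-0.15)(1.00) − (-0.25)(-0.25)] = 0.2125
  C_13 = (-0.15)(-0.20) − (0.80)(-0.25) = 0.2300
  C_21 = −[(-0.05)(1.00) − (-0.45)(-0.20)] = 0.1400
  C_22 = (0.60)(1.00) − (-0.45)(-0.25) = 0.4875
  C_23 = −[(0.60)(-0.20) − (-0.05)(-0.25)] = 0.1325
  C_31 = (-0.05)(-0.25) − (-0.45)(0.80) = 0.3725
  C_32 = −[(0.60)(-0.25) − (-0.45)(-0.15)] = 0.2175
  C_33 = (0.60)(0.80) − (-0.05)(-0.15) = 0.4725
det(I−A) = Σ_j (I−A)_1j·C_1j = (0.60)(0.7500) + (-0.05)(0.2125) + (-0.45)(0.2300) = 0.335875
adj(I−A) = Cᵀ =
  [ 0.7500   0.1400   0.3725]
  [ 0.2125   0.4875   0.2175]
  [ 0.2300   0.1325   0.4725]
(I − A)⁻¹ = adj(I−A) / det(I−A) ≈
  [   2.23297     0.41682     1.10904]
  [   0.63268     1.45143     0.64756]
  [   0.68478     0.39449     1.40677]
The output multiplier for sector j is the column-j sum of the Leontief inverse (I − A)⁻¹ = adj(I−A) / det(I−A).
Column 2 of adj(I−A): (0.1400, 0.4875, 0.1325); det(I−A) = 0.335875.
m_2 = (0.1400 + 0.4875 + 0.1325) / 0.335875 = 0.76 / 0.335875 ≈ 2.2627.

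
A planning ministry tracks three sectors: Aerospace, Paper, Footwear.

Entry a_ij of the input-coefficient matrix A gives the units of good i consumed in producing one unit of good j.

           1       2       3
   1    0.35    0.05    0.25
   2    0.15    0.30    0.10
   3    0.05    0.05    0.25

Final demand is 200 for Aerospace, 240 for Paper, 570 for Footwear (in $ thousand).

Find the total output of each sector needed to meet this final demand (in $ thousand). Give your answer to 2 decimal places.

I − A =
  [   0.65    -0.05    -0.25]
  [  -0.15     0.70    -0.10]
  [  -0.05    -0.05     0.75]
Cofactors of I−A, C_ij = (−1)^(i+j)·(minor ij) (rows/columns in the sector order above):
  C_11 = (0.70)(0.75) − (-0.10)(-0.05) = 0.5200
  C_12 = −[(-0.15)(0.75) − (-0.10)(-0.05)] = 0.1175
  C_13 = (-0.15)(-0.05) − (0.70)(-0.05) = 0.0425
  C_21 = −[(-0.05)(0.75) − (-0.25)(-0.05)] = 0.0500
  C_22 = (0.65)(0.75) − (-0.25)(-0.05) = 0.4750
  C_23 = −[(0.65)(-0.05) − (-0.05)(-0.05)] = 0.0350
  C_31 = (-0.05)(-0.10) − (-0.25)(0.70) = 0.1800
  C_32 = −[(0.65)(-0.10) − (-0.25)(-0.15)] = 0.1025
  C_33 = (0.65)(0.70) − (-0.05)(-0.15) = 0.4475
det(I−A) = Σ_j (I−A)_1j·C_1j = (0.65)(0.5200) + (-0.05)(0.1175) + (-0.25)(0.0425) = 0.3215
adj(I−A) = Cᵀ =
  [ 0.5200   0.0500   0.1800]
  [ 0.1175   0.4750   0.1025]
  [ 0.0425   0.0350   0.4475]
(I − A)⁻¹ = adj(I−A) / det(I−A) ≈
  [   1.6174     0.1555     0.5599]
  [   0.3655     1.4774     0.3188]
  [   0.1322     0.1089     1.3919]
x = (I − A)⁻¹ d = adj(I−A)·d / det(I−A), with det(I−A) = 0.3215:
  x_1 = (0.5200·200 + 0.0500·240 + 0.1800·570) / 0.3215 = 218.60 / 0.3215 ≈ 679.94
  x_2 = (0.1175·200 + 0.4750·240 + 0.1025·570) / 0.3215 = 195.925 / 0.3215 ≈ 609.41
  x_3 = (0.0425·200 + 0.0350·240 + 0.4475·570) / 0.3215 = 271.975 / 0.3215 ≈ 845.96

x_1 = 679.94, x_2 = 609.41, x_3 = 845.96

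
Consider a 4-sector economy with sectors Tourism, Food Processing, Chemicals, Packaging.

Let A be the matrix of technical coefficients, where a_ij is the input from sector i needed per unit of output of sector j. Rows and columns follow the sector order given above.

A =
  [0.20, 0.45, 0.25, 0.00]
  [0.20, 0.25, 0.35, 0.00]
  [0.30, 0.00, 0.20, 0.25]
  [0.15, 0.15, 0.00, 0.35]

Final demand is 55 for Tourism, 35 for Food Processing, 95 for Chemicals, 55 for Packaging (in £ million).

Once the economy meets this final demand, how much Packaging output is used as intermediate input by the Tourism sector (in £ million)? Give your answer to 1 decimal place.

z_PT = 48.1

I − A =
  [   0.80    -0.45    -0.25     0.00]
  [  -0.20     0.75    -0.35     0.00]
  [  -0.30     0.00     0.80    -0.25]
  [  -0.15    -0.15     0.00     0.65]
Compute the cofactors C_ij = (−1)^(i+j)·(3×3 minor ij) of I−A; the adjugate is their transpose:
adj(I−A) = Cᵀ =
  [ 0.376875   0.243375   0.224250   0.086250]
  [ 0.185375   0.357875   0.214500   0.082500]
  [ 0.181875   0.134625   0.331500   0.127500]
  [ 0.129750   0.138750   0.101250   0.304500]
det(I−A) = Σ_j (I−A)_1j·C_1j = (0.80)(0.376875) + (-0.45)(0.185375) + (-0.25)(0.181875) + (0.00)(0.129750) = 0.1726125
(I − A)⁻¹ = adj(I−A) / det(I−A) ≈
  [   2.1834     1.4100     1.2992     0.4997]
  [   1.0739     2.0733     1.2427     0.4779]
  [   1.0537     0.7799     1.9205     0.7386]
  [   0.7517     0.8038     0.5866     1.7641]
First solve x = (I − A)⁻¹ d = adj(I−A)·d / det(I−A); in particular x_T = (0.376875·55 + 0.243375·35 + 0.224250·95 + 0.086250·55) / 0.1726125 = 55.29375 / 0.1726125 ≈ 320.335.
Intermediate flow from P to T: z_PT = a_PT · x_T = 0.15 × 55.29375 / 0.1726125 = 8.2940625 / 0.1726125 ≈ 48.1.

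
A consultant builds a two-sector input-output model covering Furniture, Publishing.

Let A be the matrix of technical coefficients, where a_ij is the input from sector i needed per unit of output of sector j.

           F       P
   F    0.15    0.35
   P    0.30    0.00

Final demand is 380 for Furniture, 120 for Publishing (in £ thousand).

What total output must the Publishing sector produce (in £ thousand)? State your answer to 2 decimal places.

x_P = 289.93

I − A =
  [   0.85    -0.35]
  [  -0.30     1.00]
det(I−A) = (0.85)(1.00) − (-0.35)(-0.30) = 0.7450
adj(I−A) = [[1.00, 0.35], [0.30, 0.85]]
(I − A)⁻¹ = adj(I−A) / det(I−A) ≈
  [   1.3423     0.4698]
  [   0.4027     1.1409]
x = (I − A)⁻¹ d = adj(I−A)·d / det(I−A), with det(I−A) = 0.7450:
  x_F = (1.00·380 + 0.35·120) / 0.7450 = 422.00 / 0.7450 ≈ 566.44
  x_P = (0.30·380 + 0.85·120) / 0.7450 = 216.00 / 0.7450 ≈ 289.93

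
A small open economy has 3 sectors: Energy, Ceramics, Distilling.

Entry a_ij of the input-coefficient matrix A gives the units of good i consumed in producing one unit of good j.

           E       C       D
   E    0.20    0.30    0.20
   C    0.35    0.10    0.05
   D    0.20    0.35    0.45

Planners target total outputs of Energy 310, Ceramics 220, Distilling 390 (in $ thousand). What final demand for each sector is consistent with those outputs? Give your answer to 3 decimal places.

d_E = 104.000, d_C = 70.000, d_D = 75.500

I − A =
  [   0.80    -0.30    -0.20]
  [  -0.35     0.90    -0.05]
  [  -0.20    -0.35     0.55]
d = (I − A) x:
  d_E = (+0.80)·310 + (-0.30)·220 + (-0.20)·390 = 104.000
  d_C = (-0.35)·310 + (+0.90)·220 + (-0.05)·390 = 70.000
  d_D = (-0.20)·310 + (-0.35)·220 + (+0.55)·390 = 75.500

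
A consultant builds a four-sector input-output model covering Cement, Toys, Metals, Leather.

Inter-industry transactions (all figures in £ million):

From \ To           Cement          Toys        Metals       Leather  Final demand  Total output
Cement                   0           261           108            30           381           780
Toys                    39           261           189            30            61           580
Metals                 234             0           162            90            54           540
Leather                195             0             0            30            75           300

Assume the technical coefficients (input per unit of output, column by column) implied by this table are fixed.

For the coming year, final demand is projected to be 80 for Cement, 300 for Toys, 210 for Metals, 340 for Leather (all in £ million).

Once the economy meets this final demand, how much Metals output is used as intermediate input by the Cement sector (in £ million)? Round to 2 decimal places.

z_31 = 289.05

Technical coefficients a_ij = z_ij / X_j:
  a_11 = 0/780 = 0.00, a_21 = 39/780 = 0.05, a_31 = 234/780 = 0.30, a_41 = 195/780 = 0.25
  a_12 = 261/580 = 0.45, a_22 = 261/580 = 0.45, a_32 = 0/580 = 0.00, a_42 = 0/580 = 0.00
  a_13 = 108/540 = 0.20, a_23 = 189/540 = 0.35, a_33 = 162/540 = 0.30, a_43 = 0/540 = 0.00
  a_14 = 30/300 = 0.10, a_24 = 30/300 = 0.10, a_34 = 90/300 = 0.30, a_44 = 30/300 = 0.10
I − A =
  [   1.00    -0.45    -0.20    -0.10]
  [  -0.05     0.55    -0.35    -0.10]
  [  -0.30     0.00     0.70    -0.30]
  [  -0.25     0.00     0.00     0.90]
Compute the cofactors C_ij = (−1)^(i+j)·(3×3 minor ij) of I−A; the adjugate is their transpose:
adj(I−A) = Cᵀ =
  [ 0.346500   0.283500   0.240750   0.150250]
  [ 0.169750   0.543500   0.320250   0.186000]
  [ 0.189750   0.155250   0.449750   0.188250]
  [ 0.096250   0.078750   0.066875   0.289000]
det(I−A) = Σ_j (I−A)_1j·C_1j = (1.00)(0.346500) + (-0.45)(0.169750) + (-0.20)(0.189750) + (-0.10)(0.096250) = 0.2225375
(I − A)⁻¹ = adj(I−A) / det(I−A) ≈
  [   1.5570     1.2739     1.0818     0.6752]
  [   0.7628     2.4423     1.4391     0.8358]
  [   0.8527     0.6976     2.0210     0.8459]
  [   0.4325     0.3539     0.3005     1.2987]
First solve x = (I − A)⁻¹ d = adj(I−A)·d / det(I−A); in particular x_1 = (0.346500·80 + 0.283500·300 + 0.240750·210 + 0.150250·340) / 0.2225375 = 214.4125 / 0.2225375 ≈ 963.4893.
Intermediate flow from 3 to 1: z_31 = a_31 · x_1 = 0.30 × 214.4125 / 0.2225375 = 64.32375 / 0.2225375 ≈ 289.05.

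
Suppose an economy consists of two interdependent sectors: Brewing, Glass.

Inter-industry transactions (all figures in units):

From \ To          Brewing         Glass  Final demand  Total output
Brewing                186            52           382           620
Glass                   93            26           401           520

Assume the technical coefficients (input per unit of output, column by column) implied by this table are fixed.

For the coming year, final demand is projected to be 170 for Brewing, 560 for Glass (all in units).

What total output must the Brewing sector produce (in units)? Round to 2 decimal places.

Technical coefficients a_ij = z_ij / X_j:
  a_BB = 186/620 = 0.30, a_GB = 93/620 = 0.15
  a_BG = 52/520 = 0.10, a_GG = 26/520 = 0.05
I − A =
  [   0.70    -0.10]
  [  -0.15     0.95]
det(I−A) = (0.70)(0.95) − (-0.10)(-0.15) = 0.6500
adj(I−A) = [[0.95, 0.10], [0.15, 0.70]]
(I − A)⁻¹ = adj(I−A) / det(I−A) ≈
  [   1.4615     0.1538]
  [   0.2308     1.0769]
x = (I − A)⁻¹ d = adj(I−A)·d / det(I−A), with det(I−A) = 0.6500:
  x_B = (0.95·170 + 0.10·560) / 0.6500 = 217.50 / 0.6500 ≈ 334.62
  x_G = (0.15·170 + 0.70·560) / 0.6500 = 417.50 / 0.6500 ≈ 642.31

x_B = 334.62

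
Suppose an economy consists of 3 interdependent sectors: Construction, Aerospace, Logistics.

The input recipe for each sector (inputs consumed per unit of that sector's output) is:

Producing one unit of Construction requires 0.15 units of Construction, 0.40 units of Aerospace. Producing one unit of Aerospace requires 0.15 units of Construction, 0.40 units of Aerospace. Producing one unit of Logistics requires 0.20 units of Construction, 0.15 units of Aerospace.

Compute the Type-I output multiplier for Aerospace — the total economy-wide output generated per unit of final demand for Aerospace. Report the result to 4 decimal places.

m_2 = 2.2222

I − A =
  [   0.85    -0.15    -0.20]
  [  -0.40     0.60    -0.15]
  [   0.00     0.00     1.00]
Cofactors of I−A, C_ij = (−1)^(i+j)·(minor ij) (rows/columns in the sector order above):
  C_11 = (0.60)(1.00) − (-0.15)(0.00) = 0.6000
  C_12 = −[(-0.40)(1.00) − (-0.15)(0.00)] = 0.4000
  C_13 = (-0.40)(0.00) − (0.60)(0.00) = 0.0000
  C_21 = −[(-0.15)(1.00) − (-0.20)(0.00)] = 0.1500
  C_22 = (0.85)(1.00) − (-0.20)(0.00) = 0.8500
  C_23 = −[(0.85)(0.00) − (-0.15)(0.00)] = 0.0000
  C_31 = (-0.15)(-0.15) − (-0.20)(0.60) = 0.1425
  C_32 = −[(0.85)(-0.15) − (-0.20)(-0.40)] = 0.2075
  C_33 = (0.85)(0.60) − (-0.15)(-0.40) = 0.4500
det(I−A) = Σ_j (I−A)_1j·C_1j = (0.85)(0.6000) + (-0.15)(0.4000) + (-0.20)(0.0000) = 0.4500
adj(I−A) = Cᵀ =
  [ 0.6000   0.1500   0.1425]
  [ 0.4000   0.8500   0.2075]
  [ 0.0000   0.0000   0.4500]
(I − A)⁻¹ = adj(I−A) / det(I−A) ≈
  [   1.33333     0.33333     0.31667]
  [   0.88889     1.88889     0.46111]
  [   0.00000     0.00000     1.00000]
The output multiplier for sector j is the column-j sum of the Leontief inverse (I − A)⁻¹ = adj(I−A) / det(I−A).
Column 2 of adj(I−A): (0.1500, 0.8500, 0.0000); det(I−A) = 0.4500.
m_2 = (0.1500 + 0.8500 + 0.0000) / 0.4500 = 1.00 / 0.4500 ≈ 2.2222.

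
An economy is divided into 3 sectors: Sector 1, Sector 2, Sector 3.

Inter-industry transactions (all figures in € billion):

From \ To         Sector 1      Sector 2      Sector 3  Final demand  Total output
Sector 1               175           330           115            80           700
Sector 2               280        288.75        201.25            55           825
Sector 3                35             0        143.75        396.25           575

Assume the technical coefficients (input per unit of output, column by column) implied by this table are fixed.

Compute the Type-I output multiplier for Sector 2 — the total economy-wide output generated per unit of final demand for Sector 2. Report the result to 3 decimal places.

m_2 = 3.759

Technical coefficients a_ij = z_ij / X_j:
  a_11 = 175/700 = 0.25, a_21 = 280/700 = 0.40, a_31 = 35/700 = 0.05
  a_12 = 330/825 = 0.40, a_22 = 288.75/825 = 0.35, a_32 = 0/825 = 0.00
  a_13 = 115/575 = 0.20, a_23 = 201.25/575 = 0.35, a_33 = 143.75/575 = 0.25
I − A =
  [   0.75    -0.40    -0.20]
  [  -0.40     0.65    -0.35]
  [  -0.05     0.00     0.75]
Cofactors of I−A, C_ij = (−1)^(i+j)·(minor ij) (rows/columns in the sector order above):
  C_11 = (0.65)(0.75) − (-0.35)(0.00) = 0.4875
  C_12 = −[(-0.40)(0.75) − (-0.35)(-0.05)] = 0.3175
  C_13 = (-0.40)(0.00) − (0.65)(-0.05) = 0.0325
  C_21 = −[(-0.40)(0.75) − (-0.20)(0.00)] = 0.3000
  C_22 = (0.75)(0.75) − (-0.20)(-0.05) = 0.5525
  C_23 = −[(0.75)(0.00) − (-0.40)(-0.05)] = 0.0200
  C_31 = (-0.40)(-0.35) − (-0.20)(0.65) = 0.2700
  C_32 = −[(0.75)(-0.35) − (-0.20)(-0.40)] = 0.3425
  C_33 = (0.75)(0.65) − (-0.40)(-0.40) = 0.3275
det(I−A) = Σ_j (I−A)_1j·C_1j = (0.75)(0.4875) + (-0.40)(0.3175) + (-0.20)(0.0325) = 0.232125
adj(I−A) = Cᵀ =
  [ 0.4875   0.3000   0.2700]
  [ 0.3175   0.5525   0.3425]
  [ 0.0325   0.0200   0.3275]
(I − A)⁻¹ = adj(I−A) / det(I−A) ≈
  [   2.1002     1.2924     1.1632]
  [   1.3678     2.3802     1.4755]
  [   0.1400     0.0862     1.4109]
The output multiplier for sector j is the column-j sum of the Leontief inverse (I − A)⁻¹ = adj(I−A) / det(I−A).
Column 2 of adj(I−A): (0.3000, 0.5525, 0.0200); det(I−A) = 0.232125.
m_2 = (0.3000 + 0.5525 + 0.0200) / 0.232125 = 0.8725 / 0.232125 ≈ 3.759.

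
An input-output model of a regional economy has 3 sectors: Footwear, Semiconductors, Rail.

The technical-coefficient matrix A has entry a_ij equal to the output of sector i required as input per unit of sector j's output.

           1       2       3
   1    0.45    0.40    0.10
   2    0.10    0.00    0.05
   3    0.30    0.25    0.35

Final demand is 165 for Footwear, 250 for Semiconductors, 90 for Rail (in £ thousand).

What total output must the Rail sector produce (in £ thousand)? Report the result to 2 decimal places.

x_3 = 572.83

I − A =
  [   0.55    -0.40    -0.10]
  [  -0.10     1.00    -0.05]
  [  -0.30    -0.25     0.65]
Cofactors of I−A, C_ij = (−1)^(i+j)·(minor ij) (rows/columns in the sector order above):
  C_11 = (1.00)(0.65) − (-0.05)(-0.25) = 0.6375
  C_12 = −[(-0.10)(0.65) − (-0.05)(-0.30)] = 0.0800
  C_13 = (-0.10)(-0.25) − (1.00)(-0.30) = 0.3250
  C_21 = −[(-0.40)(0.65) − (-0.10)(-0.25)] = 0.2850
  C_22 = (0.55)(0.65) − (-0.10)(-0.30) = 0.3275
  C_23 = −[(0.55)(-0.25) − (-0.40)(-0.30)] = 0.2575
  C_31 = (-0.40)(-0.05) − (-0.10)(1.00) = 0.1200
  C_32 = −[(0.55)(-0.05) − (-0.10)(-0.10)] = 0.0375
  C_33 = (0.55)(1.00) − (-0.40)(-0.10) = 0.5100
det(I−A) = Σ_j (I−A)_1j·C_1j = (0.55)(0.6375) + (-0.40)(0.0800) + (-0.10)(0.3250) = 0.286125
adj(I−A) = Cᵀ =
  [ 0.6375   0.2850   0.1200]
  [ 0.0800   0.3275   0.0375]
  [ 0.3250   0.2575   0.5100]
(I − A)⁻¹ = adj(I−A) / det(I−A) ≈
  [   2.2280     0.9961     0.4194]
  [   0.2796     1.1446     0.1311]
  [   1.1359     0.9000     1.7824]
x = (I − A)⁻¹ d = adj(I−A)·d / det(I−A), with det(I−A) = 0.286125:
  x_1 = (0.6375·165 + 0.2850·250 + 0.1200·90) / 0.286125 = 187.2375 / 0.286125 ≈ 654.39
  x_2 = (0.0800·165 + 0.3275·250 + 0.0375·90) / 0.286125 = 98.45 / 0.286125 ≈ 344.08
  x_3 = (0.3250·165 + 0.2575·250 + 0.5100·90) / 0.286125 = 163.90 / 0.286125 ≈ 572.83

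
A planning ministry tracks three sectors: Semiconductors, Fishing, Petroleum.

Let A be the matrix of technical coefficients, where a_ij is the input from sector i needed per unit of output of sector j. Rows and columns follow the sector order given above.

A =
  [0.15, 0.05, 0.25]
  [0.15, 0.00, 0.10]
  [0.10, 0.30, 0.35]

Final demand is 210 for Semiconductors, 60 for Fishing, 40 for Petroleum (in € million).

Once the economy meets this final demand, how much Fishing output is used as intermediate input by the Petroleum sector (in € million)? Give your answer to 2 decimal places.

I − A =
  [   0.85    -0.05    -0.25]
  [  -0.15     1.00    -0.10]
  [  -0.10    -0.30     0.65]
Cofactors of I−A, C_ij = (−1)^(i+j)·(minor ij) (rows/columns in the sector order above):
  C_11 = (1.00)(0.65) − (-0.10)(-0.30) = 0.6200
  C_12 = −[(-0.15)(0.65) − (-0.10)(-0.10)] = 0.1075
  C_13 = (-0.15)(-0.30) − (1.00)(-0.10) = 0.1450
  C_21 = −[(-0.05)(0.65) − (-0.25)(-0.30)] = 0.1075
  C_22 = (0.85)(0.65) − (-0.25)(-0.10) = 0.5275
  C_23 = −[(0.85)(-0.30) − (-0.05)(-0.10)] = 0.2600
  C_31 = (-0.05)(-0.10) − (-0.25)(1.00) = 0.2550
  C_32 = −[(0.85)(-0.10) − (-0.25)(-0.15)] = 0.1225
  C_33 = (0.85)(1.00) − (-0.05)(-0.15) = 0.8425
det(I−A) = Σ_j (I−A)_1j·C_1j = (0.85)(0.6200) + (-0.05)(0.1075) + (-0.25)(0.1450) = 0.485375
adj(I−A) = Cᵀ =
  [ 0.6200   0.1075   0.2550]
  [ 0.1075   0.5275   0.1225]
  [ 0.1450   0.2600   0.8425]
(I − A)⁻¹ = adj(I−A) / det(I−A) ≈
  [   1.2774     0.2215     0.5254]
  [   0.2215     1.0868     0.2524]
  [   0.2987     0.5357     1.7358]
First solve x = (I − A)⁻¹ d = adj(I−A)·d / det(I−A); in particular x_P = (0.1450·210 + 0.2600·60 + 0.8425·40) / 0.485375 = 79.75 / 0.485375 ≈ 164.3059.
Intermediate flow from F to P: z_FP = a_FP · x_P = 0.10 × 79.75 / 0.485375 = 7.975 / 0.485375 ≈ 16.43.

z_FP = 16.43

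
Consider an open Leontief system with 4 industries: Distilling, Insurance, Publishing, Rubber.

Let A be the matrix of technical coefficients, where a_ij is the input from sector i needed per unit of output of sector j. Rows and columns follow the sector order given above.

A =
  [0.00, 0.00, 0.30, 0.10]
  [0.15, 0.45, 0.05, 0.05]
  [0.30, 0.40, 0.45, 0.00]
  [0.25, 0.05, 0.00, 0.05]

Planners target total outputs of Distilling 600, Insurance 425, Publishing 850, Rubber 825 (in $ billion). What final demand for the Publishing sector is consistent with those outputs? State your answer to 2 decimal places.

I − A =
  [   1.00     0.00    -0.30    -0.10]
  [  -0.15     0.55    -0.05    -0.05]
  [  -0.30    -0.40     0.55     0.00]
  [  -0.25    -0.05     0.00     0.95]
d = (I − A) x:
  d_D = (+1.00)·600 + (+0.00)·425 + (-0.30)·850 + (-0.10)·825 = 262.50
  d_I = (-0.15)·600 + (+0.55)·425 + (-0.05)·850 + (-0.05)·825 = 60.00
  d_P = (-0.30)·600 + (-0.40)·425 + (+0.55)·850 + (+0.00)·825 = 117.50
  d_R = (-0.25)·600 + (-0.05)·425 + (+0.00)·850 + (+0.95)·825 = 612.50

d_P = 117.50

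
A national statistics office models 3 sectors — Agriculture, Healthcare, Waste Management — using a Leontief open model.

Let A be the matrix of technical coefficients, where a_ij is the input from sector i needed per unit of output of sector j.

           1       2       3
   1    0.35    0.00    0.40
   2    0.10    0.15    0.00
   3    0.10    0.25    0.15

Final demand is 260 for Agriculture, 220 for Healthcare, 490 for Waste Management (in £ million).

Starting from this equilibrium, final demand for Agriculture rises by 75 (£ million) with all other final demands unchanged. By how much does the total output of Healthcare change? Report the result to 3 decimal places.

Δx_2 = 14.978

I − A =
  [   0.65     0.00    -0.40]
  [  -0.10     0.85     0.00]
  [  -0.10    -0.25     0.85]
Cofactors of I−A, C_ij = (−1)^(i+j)·(minor ij) (rows/columns in the sector order above):
  C_11 = (0.85)(0.85) − (0.00)(-0.25) = 0.7225
  C_12 = −[(-0.10)(0.85) − (0.00)(-0.10)] = 0.0850
  C_13 = (-0.10)(-0.25) − (0.85)(-0.10) = 0.1100
  C_21 = −[(0.00)(0.85) − (-0.40)(-0.25)] = 0.1000
  C_22 = (0.65)(0.85) − (-0.40)(-0.10) = 0.5125
  C_23 = −[(0.65)(-0.25) − (0.00)(-0.10)] = 0.1625
  C_31 = (0.00)(0.00) − (-0.40)(0.85) = 0.3400
  C_32 = −[(0.65)(0.00) − (-0.40)(-0.10)] = 0.0400
  C_33 = (0.65)(0.85) − (0.00)(-0.10) = 0.5525
det(I−A) = Σ_j (I−A)_1j·C_1j = (0.65)(0.7225) + (0.00)(0.0850) + (-0.40)(0.1100) = 0.425625
adj(I−A) = Cᵀ =
  [ 0.7225   0.1000   0.3400]
  [ 0.0850   0.5125   0.0400]
  [ 0.1100   0.1625   0.5525]
(I − A)⁻¹ = adj(I−A) / det(I−A) ≈
  [   1.6975     0.2349     0.7988]
  [   0.1997     1.2041     0.0940]
  [   0.2584     0.3818     1.2981]
Δx = (I − A)⁻¹ Δd with Δd having +75 in the Agriculture component and 0 elsewhere.
So Δx_2 = L_21 · (+75), where L_21 = adj(I−A)_21 / det(I−A) = 0.0850 / 0.425625.
Δx_2 = 0.0850 × (+75) / 0.425625 = 6.375 / 0.425625 ≈ 14.978.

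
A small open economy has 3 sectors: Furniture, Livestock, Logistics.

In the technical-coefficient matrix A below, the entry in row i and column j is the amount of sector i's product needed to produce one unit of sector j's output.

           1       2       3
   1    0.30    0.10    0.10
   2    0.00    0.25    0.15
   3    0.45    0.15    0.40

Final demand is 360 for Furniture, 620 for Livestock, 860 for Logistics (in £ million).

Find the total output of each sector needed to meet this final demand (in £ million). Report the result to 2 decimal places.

I − A =
  [   0.70    -0.10    -0.10]
  [   0.00     0.75    -0.15]
  [  -0.45    -0.15     0.60]
Cofactors of I−A, C_ij = (−1)^(i+j)·(minor ij) (rows/columns in the sector order above):
  C_11 = (0.75)(0.60) − (-0.15)(-0.15) = 0.4275
  C_12 = −[(0.00)(0.60) − (-0.15)(-0.45)] = 0.0675
  C_13 = (0.00)(-0.15) − (0.75)(-0.45) = 0.3375
  C_21 = −[(-0.10)(0.60) − (-0.10)(-0.15)] = 0.0750
  C_22 = (0.70)(0.60) − (-0.10)(-0.45) = 0.3750
  C_23 = −[(0.70)(-0.15) − (-0.10)(-0.45)] = 0.1500
  C_31 = (-0.10)(-0.15) − (-0.10)(0.75) = 0.0900
  C_32 = −[(0.70)(-0.15) − (-0.10)(0.00)] = 0.1050
  C_33 = (0.70)(0.75) − (-0.10)(0.00) = 0.5250
det(I−A) = Σ_j (I−A)_1j·C_1j = (0.70)(0.4275) + (-0.10)(0.0675) + (-0.10)(0.3375) = 0.25875
adj(I−A) = Cᵀ =
  [ 0.4275   0.0750   0.0900]
  [ 0.0675   0.3750   0.1050]
  [ 0.3375   0.1500   0.5250]
(I − A)⁻¹ = adj(I−A) / det(I−A) ≈
  [   1.6522     0.2899     0.3478]
  [   0.2609     1.4493     0.4058]
  [   1.3043     0.5797     2.0290]
x = (I − A)⁻¹ d = adj(I−A)·d / det(I−A), with det(I−A) = 0.25875:
  x_1 = (0.4275·360 + 0.0750·620 + 0.0900·860) / 0.25875 = 277.80 / 0.25875 ≈ 1073.62
  x_2 = (0.0675·360 + 0.3750·620 + 0.1050·860) / 0.25875 = 347.10 / 0.25875 ≈ 1341.45
  x_3 = (0.3375·360 + 0.1500·620 + 0.5250·860) / 0.25875 = 666.00 / 0.25875 ≈ 2573.91

x_1 = 1073.62, x_2 = 1341.45, x_3 = 2573.91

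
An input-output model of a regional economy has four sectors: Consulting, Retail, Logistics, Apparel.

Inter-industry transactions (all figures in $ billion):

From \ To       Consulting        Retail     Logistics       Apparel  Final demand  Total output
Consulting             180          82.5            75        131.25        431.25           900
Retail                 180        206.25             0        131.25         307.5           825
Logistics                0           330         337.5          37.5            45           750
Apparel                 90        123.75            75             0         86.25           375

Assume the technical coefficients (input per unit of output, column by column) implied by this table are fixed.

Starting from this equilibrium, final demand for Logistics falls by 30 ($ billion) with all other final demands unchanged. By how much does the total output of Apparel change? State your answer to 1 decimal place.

Technical coefficients a_ij = z_ij / X_j:
  a_11 = 180/900 = 0.20, a_21 = 180/900 = 0.20, a_31 = 0/900 = 0.00, a_41 = 90/900 = 0.10
  a_12 = 82.5/825 = 0.10, a_22 = 206.25/825 = 0.25, a_32 = 330/825 = 0.40, a_42 = 123.75/825 = 0.15
  a_13 = 75/750 = 0.10, a_23 = 0/750 = 0.00, a_33 = 337.5/750 = 0.45, a_43 = 75/750 = 0.10
  a_14 = 131.25/375 = 0.35, a_24 = 131.25/375 = 0.35, a_34 = 37.5/375 = 0.10, a_44 = 0/375 = 0.00
I − A =
  [   0.80    -0.10    -0.10    -0.35]
  [  -0.20     0.75     0.00    -0.35]
  [   0.00    -0.40     0.55    -0.10]
  [  -0.10    -0.15    -0.10     1.00]
Compute the cofactors C_ij = (−1)^(i+j)·(3×3 minor ij) of I−A; the adjugate is their transpose:
adj(I−A) = Cᵀ =
  [ 0.362125   0.138375   0.099500   0.185125]
  [ 0.127250   0.411750   0.058500   0.194500]
  [ 0.104500   0.319000   0.497750   0.198000]
  [ 0.065750   0.107500   0.068500   0.311000]
det(I−A) = Σ_j (I−A)_1j·C_1j = (0.80)(0.362125) + (-0.10)(0.127250) + (-0.10)(0.104500) + (-0.35)(0.065750) = 0.2435125
(I − A)⁻¹ = adj(I−A) / det(I−A) ≈
  [   1.4871     0.5682     0.4086     0.7602]
  [   0.5226     1.6909     0.2402     0.7987]
  [   0.4291     1.3100     2.0440     0.8131]
  [   0.2700     0.4415     0.2813     1.2771]
Δx = (I − A)⁻¹ Δd with Δd having -30 in the Logistics component and 0 elsewhere.
So Δx_4 = L_43 · (-30), where L_43 = adj(I−A)_43 / det(I−A) = 0.068500 / 0.2435125.
Δx_4 = 0.068500 × (-30) / 0.2435125 = -2.055 / 0.2435125 ≈ -8.4.

Δx_4 = -8.4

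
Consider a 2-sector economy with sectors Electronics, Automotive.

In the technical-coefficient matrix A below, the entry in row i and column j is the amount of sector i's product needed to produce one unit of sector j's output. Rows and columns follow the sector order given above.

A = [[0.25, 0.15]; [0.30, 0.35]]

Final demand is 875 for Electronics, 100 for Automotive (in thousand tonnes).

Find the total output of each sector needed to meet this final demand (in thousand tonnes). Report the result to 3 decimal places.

I − A =
  [   0.75    -0.15]
  [  -0.30     0.65]
det(I−A) = (0.75)(0.65) − (-0.15)(-0.30) = 0.4425
adj(I−A) = [[0.65, 0.15], [0.30, 0.75]]
(I − A)⁻¹ = adj(I−A) / det(I−A) ≈
  [   1.4689     0.3390]
  [   0.6780     1.6949]
x = (I − A)⁻¹ d = adj(I−A)·d / det(I−A), with det(I−A) = 0.4425:
  x_E = (0.65·875 + 0.15·100) / 0.4425 = 583.75 / 0.4425 ≈ 1319.209
  x_A = (0.30·875 + 0.75·100) / 0.4425 = 337.50 / 0.4425 ≈ 762.712

x_E = 1319.209, x_A = 762.712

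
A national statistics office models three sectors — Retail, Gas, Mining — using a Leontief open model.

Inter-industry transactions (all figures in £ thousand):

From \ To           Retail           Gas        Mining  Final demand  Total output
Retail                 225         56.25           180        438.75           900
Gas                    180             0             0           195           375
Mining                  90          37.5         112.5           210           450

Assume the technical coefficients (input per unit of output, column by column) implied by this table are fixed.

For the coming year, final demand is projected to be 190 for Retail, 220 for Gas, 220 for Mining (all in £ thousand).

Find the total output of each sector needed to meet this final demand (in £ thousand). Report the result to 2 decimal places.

Technical coefficients a_ij = z_ij / X_j:
  a_RR = 225/900 = 0.25, a_GR = 180/900 = 0.20, a_MR = 90/900 = 0.10
  a_RG = 56.25/375 = 0.15, a_GG = 0/375 = 0.00, a_MG = 37.5/375 = 0.10
  a_RM = 180/450 = 0.40, a_GM = 0/450 = 0.00, a_MM = 112.5/450 = 0.25
I − A =
  [   0.75    -0.15    -0.40]
  [  -0.20     1.00     0.00]
  [  -0.10    -0.10     0.75]
Cofactors of I−A, C_ij = (−1)^(i+j)·(minor ij) (rows/columns in the sector order above):
  C_11 = (1.00)(0.75) − (0.00)(-0.10) = 0.7500
  C_12 = −[(-0.20)(0.75) − (0.00)(-0.10)] = 0.1500
  C_13 = (-0.20)(-0.10) − (1.00)(-0.10) = 0.1200
  C_21 = −[(-0.15)(0.75) − (-0.40)(-0.10)] = 0.1525
  C_22 = (0.75)(0.75) − (-0.40)(-0.10) = 0.5225
  C_23 = −[(0.75)(-0.10) − (-0.15)(-0.10)] = 0.0900
  C_31 = (-0.15)(0.00) − (-0.40)(1.00) = 0.4000
  C_32 = −[(0.75)(0.00) − (-0.40)(-0.20)] = 0.0800
  C_33 = (0.75)(1.00) − (-0.15)(-0.20) = 0.7200
det(I−A) = Σ_j (I−A)_1j·C_1j = (0.75)(0.7500) + (-0.15)(0.1500) + (-0.40)(0.1200) = 0.4920
adj(I−A) = Cᵀ =
  [ 0.7500   0.1525   0.4000]
  [ 0.1500   0.5225   0.0800]
  [ 0.1200   0.0900   0.7200]
(I − A)⁻¹ = adj(I−A) / det(I−A) ≈
  [   1.5244     0.3100     0.8130]
  [   0.3049     1.0620     0.1626]
  [   0.2439     0.1829     1.4634]
x = (I − A)⁻¹ d = adj(I−A)·d / det(I−A), with det(I−A) = 0.4920:
  x_R = (0.7500·190 + 0.1525·220 + 0.4000·220) / 0.4920 = 264.05 / 0.4920 ≈ 536.69
  x_G = (0.1500·190 + 0.5225·220 + 0.0800·220) / 0.4920 = 161.05 / 0.4920 ≈ 327.34
  x_M = (0.1200·190 + 0.0900·220 + 0.7200·220) / 0.4920 = 201.00 / 0.4920 ≈ 408.54

x_R = 536.69, x_G = 327.34, x_M = 408.54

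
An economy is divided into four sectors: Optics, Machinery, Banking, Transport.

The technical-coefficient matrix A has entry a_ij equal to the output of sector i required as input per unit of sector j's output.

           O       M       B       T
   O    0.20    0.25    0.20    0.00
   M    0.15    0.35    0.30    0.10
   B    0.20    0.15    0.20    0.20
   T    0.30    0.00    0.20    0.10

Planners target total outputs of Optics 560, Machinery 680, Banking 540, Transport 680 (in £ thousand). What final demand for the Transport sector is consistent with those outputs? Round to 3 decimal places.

d_T = 336.000

I − A =
  [   0.80    -0.25    -0.20     0.00]
  [  -0.15     0.65    -0.30    -0.10]
  [  -0.20    -0.15     0.80    -0.20]
  [  -0.30     0.00    -0.20     0.90]
d = (I − A) x:
  d_O = (+0.80)·560 + (-0.25)·680 + (-0.20)·540 + (+0.00)·680 = 170.000
  d_M = (-0.15)·560 + (+0.65)·680 + (-0.30)·540 + (-0.10)·680 = 128.000
  d_B = (-0.20)·560 + (-0.15)·680 + (+0.80)·540 + (-0.20)·680 = 82.000
  d_T = (-0.30)·560 + (+0.00)·680 + (-0.20)·540 + (+0.90)·680 = 336.000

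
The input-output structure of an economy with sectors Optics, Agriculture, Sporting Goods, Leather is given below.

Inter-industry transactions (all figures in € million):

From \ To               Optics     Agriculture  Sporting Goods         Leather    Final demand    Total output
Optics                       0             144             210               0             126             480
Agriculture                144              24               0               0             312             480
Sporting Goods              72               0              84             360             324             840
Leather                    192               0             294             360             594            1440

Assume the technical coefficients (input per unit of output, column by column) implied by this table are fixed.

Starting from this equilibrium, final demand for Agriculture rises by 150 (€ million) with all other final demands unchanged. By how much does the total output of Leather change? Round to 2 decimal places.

Δx_4 = 40.82

Technical coefficients a_ij = z_ij / X_j:
  a_11 = 0/480 = 0.00, a_21 = 144/480 = 0.30, a_31 = 72/480 = 0.15, a_41 = 192/480 = 0.40
  a_12 = 144/480 = 0.30, a_22 = 24/480 = 0.05, a_32 = 0/480 = 0.00, a_42 = 0/480 = 0.00
  a_13 = 210/840 = 0.25, a_23 = 0/840 = 0.00, a_33 = 84/840 = 0.10, a_43 = 294/840 = 0.35
  a_14 = 0/1440 = 0.00, a_24 = 0/1440 = 0.00, a_34 = 360/1440 = 0.25, a_44 = 360/1440 = 0.25
I − A =
  [   1.00    -0.30    -0.25     0.00]
  [  -0.30     0.95     0.00     0.00]
  [  -0.15     0.00     0.90    -0.25]
  [  -0.40     0.00    -0.35     0.75]
Compute the cofactors C_ij = (−1)^(i+j)·(3×3 minor ij) of I−A; the adjugate is their transpose:
adj(I−A) = Cᵀ =
  [ 0.558125   0.176250   0.178125   0.059375]
  [ 0.176250   0.534375   0.056250   0.018750]
  [ 0.201875   0.063750   0.645000   0.215000]
  [ 0.391875   0.123750   0.396000   0.738375]
det(I−A) = Σ_j (I−A)_1j·C_1j = (1.00)(0.558125) + (-0.30)(0.176250) + (-0.25)(0.201875) + (0.00)(0.391875) = 0.45478125
(I − A)⁻¹ = adj(I−A) / det(I−A) ≈
  [   1.2272     0.3875     0.3917     0.1306]
  [   0.3875     1.1750     0.1237     0.0412]
  [   0.4439     0.1402     1.4183     0.4728]
  [   0.8617     0.2721     0.8707     1.6236]
Δx = (I − A)⁻¹ Δd with Δd having +150 in the Agriculture component and 0 elsewhere.
So Δx_4 = L_42 · (+150), where L_42 = adj(I−A)_42 / det(I−A) = 0.123750 / 0.45478125.
Δx_4 = 0.123750 × (+150) / 0.45478125 = 18.5625 / 0.45478125 ≈ 40.82.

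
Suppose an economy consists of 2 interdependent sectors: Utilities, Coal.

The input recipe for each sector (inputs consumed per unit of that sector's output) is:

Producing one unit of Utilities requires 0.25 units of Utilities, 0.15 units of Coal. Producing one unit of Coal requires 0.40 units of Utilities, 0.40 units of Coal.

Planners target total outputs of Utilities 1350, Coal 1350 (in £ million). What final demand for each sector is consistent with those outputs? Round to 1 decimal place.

d_U = 472.5, d_C = 607.5

I − A =
  [   0.75    -0.40]
  [  -0.15     0.60]
d = (I − A) x:
  d_U = (+0.75)·1350 + (-0.40)·1350 = 472.5
  d_C = (-0.15)·1350 + (+0.60)·1350 = 607.5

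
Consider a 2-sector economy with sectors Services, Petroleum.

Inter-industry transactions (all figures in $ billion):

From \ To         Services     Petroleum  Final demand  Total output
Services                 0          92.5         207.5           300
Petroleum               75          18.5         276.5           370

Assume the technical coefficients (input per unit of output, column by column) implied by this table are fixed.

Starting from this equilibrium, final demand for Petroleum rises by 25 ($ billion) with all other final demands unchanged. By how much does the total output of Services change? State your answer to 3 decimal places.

Δx_S = 7.042

Technical coefficients a_ij = z_ij / X_j:
  a_SS = 0/300 = 0.00, a_PS = 75/300 = 0.25
  a_SP = 92.5/370 = 0.25, a_PP = 18.5/370 = 0.05
I − A =
  [   1.00    -0.25]
  [  -0.25     0.95]
det(I−A) = (1.00)(0.95) − (-0.25)(-0.25) = 0.8875
adj(I−A) = [[0.95, 0.25], [0.25, 1.00]]
(I − A)⁻¹ = adj(I−A) / det(I−A) ≈
  [   1.0704     0.2817]
  [   0.2817     1.1268]
Δx = (I − A)⁻¹ Δd with Δd having +25 in the Petroleum component and 0 elsewhere.
So Δx_S = L_SP · (+25), where L_SP = adj(I−A)_SP / det(I−A) = 0.25 / 0.8875.
Δx_S = 0.25 × (+25) / 0.8875 = 6.25 / 0.8875 ≈ 7.042.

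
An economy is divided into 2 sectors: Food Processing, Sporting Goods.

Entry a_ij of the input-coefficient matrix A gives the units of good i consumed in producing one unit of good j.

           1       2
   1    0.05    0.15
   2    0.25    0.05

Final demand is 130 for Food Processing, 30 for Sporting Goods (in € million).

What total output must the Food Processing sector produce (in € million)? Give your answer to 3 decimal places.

I − A =
  [   0.95    -0.15]
  [  -0.25     0.95]
det(I−A) = (0.95)(0.95) − (-0.15)(-0.25) = 0.8650
adj(I−A) = [[0.95, 0.15], [0.25, 0.95]]
(I − A)⁻¹ = adj(I−A) / det(I−A) ≈
  [   1.0983     0.1734]
  [   0.2890     1.0983]
x = (I − A)⁻¹ d = adj(I−A)·d / det(I−A), with det(I−A) = 0.8650:
  x_1 = (0.95·130 + 0.15·30) / 0.8650 = 128.00 / 0.8650 ≈ 147.977
  x_2 = (0.25·130 + 0.95·30) / 0.8650 = 61.00 / 0.8650 ≈ 70.520

x_1 = 147.977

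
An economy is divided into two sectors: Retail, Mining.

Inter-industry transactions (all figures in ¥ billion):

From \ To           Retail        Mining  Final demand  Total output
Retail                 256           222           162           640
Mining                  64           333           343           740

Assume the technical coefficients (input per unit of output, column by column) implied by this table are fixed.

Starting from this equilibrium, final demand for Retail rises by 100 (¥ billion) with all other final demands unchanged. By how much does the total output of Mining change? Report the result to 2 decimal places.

Δx_M = 33.33

Technical coefficients a_ij = z_ij / X_j:
  a_RR = 256/640 = 0.40, a_MR = 64/640 = 0.10
  a_RM = 222/740 = 0.30, a_MM = 333/740 = 0.45
I − A =
  [   0.60    -0.30]
  [  -0.10     0.55]
det(I−A) = (0.60)(0.55) − (-0.30)(-0.10) = 0.3000
adj(I−A) = [[0.55, 0.30], [0.10, 0.60]]
(I − A)⁻¹ = adj(I−A) / det(I−A) ≈
  [   1.8333     1.0000]
  [   0.3333     2.0000]
Δx = (I − A)⁻¹ Δd with Δd having +100 in the Retail component and 0 elsewhere.
So Δx_M = L_MR · (+100), where L_MR = adj(I−A)_MR / det(I−A) = 0.10 / 0.3000.
Δx_M = 0.10 × (+100) / 0.3000 = 10.00 / 0.3000 ≈ 33.33.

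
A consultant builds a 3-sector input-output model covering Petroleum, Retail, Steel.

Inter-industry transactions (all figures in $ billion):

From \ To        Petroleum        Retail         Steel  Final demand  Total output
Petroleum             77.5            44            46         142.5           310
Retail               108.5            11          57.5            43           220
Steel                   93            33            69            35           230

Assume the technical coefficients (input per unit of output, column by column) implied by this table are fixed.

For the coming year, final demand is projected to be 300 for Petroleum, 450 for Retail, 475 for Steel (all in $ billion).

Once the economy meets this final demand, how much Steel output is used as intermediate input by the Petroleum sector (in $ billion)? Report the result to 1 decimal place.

Technical coefficients a_ij = z_ij / X_j:
  a_PP = 77.5/310 = 0.25, a_RP = 108.5/310 = 0.35, a_SP = 93/310 = 0.30
  a_PR = 44/220 = 0.20, a_RR = 11/220 = 0.05, a_SR = 33/220 = 0.15
  a_PS = 46/230 = 0.20, a_RS = 57.5/230 = 0.25, a_SS = 69/230 = 0.30
I − A =
  [   0.75    -0.20    -0.20]
  [  -0.35     0.95    -0.25]
  [  -0.30    -0.15     0.70]
Cofactors of I−A, C_ij = (−1)^(i+j)·(minor ij) (rows/columns in the sector order above):
  C_11 = (0.95)(0.70) − (-0.25)(-0.15) = 0.6275
  C_12 = −[(-0.35)(0.70) − (-0.25)(-0.30)] = 0.3200
  C_13 = (-0.35)(-0.15) − (0.95)(-0.30) = 0.3375
  C_21 = −[(-0.20)(0.70) − (-0.20)(-0.15)] = 0.1700
  C_22 = (0.75)(0.70) − (-0.20)(-0.30) = 0.4650
  C_23 = −[(0.75)(-0.15) − (-0.20)(-0.30)] = 0.1725
  C_31 = (-0.20)(-0.25) − (-0.20)(0.95) = 0.2400
  C_32 = −[(0.75)(-0.25) − (-0.20)(-0.35)] = 0.2575
  C_33 = (0.75)(0.95) − (-0.20)(-0.35) = 0.6425
det(I−A) = Σ_j (I−A)_1j·C_1j = (0.75)(0.6275) + (-0.20)(0.3200) + (-0.20)(0.3375) = 0.339125
adj(I−A) = Cᵀ =
  [ 0.6275   0.1700   0.2400]
  [ 0.3200   0.4650   0.2575]
  [ 0.3375   0.1725   0.6425]
(I − A)⁻¹ = adj(I−A) / det(I−A) ≈
  [   1.8504     0.5013     0.7077]
  [   0.9436     1.3712     0.7593]
  [   0.9952     0.5087     1.8946]
First solve x = (I − A)⁻¹ d = adj(I−A)·d / det(I−A); in particular x_P = (0.6275·300 + 0.1700·450 + 0.2400·475) / 0.339125 = 378.75 / 0.339125 ≈ 1116.845.
Intermediate flow from S to P: z_SP = a_SP · x_P = 0.30 × 378.75 / 0.339125 = 113.625 / 0.339125 ≈ 335.1.

z_SP = 335.1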